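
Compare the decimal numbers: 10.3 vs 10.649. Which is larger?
10.649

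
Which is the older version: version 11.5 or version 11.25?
version 11.5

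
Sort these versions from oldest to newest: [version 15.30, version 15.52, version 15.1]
[version 15.1, version 15.30, version 15.52]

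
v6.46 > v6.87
False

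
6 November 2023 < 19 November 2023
True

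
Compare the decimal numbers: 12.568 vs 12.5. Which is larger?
12.568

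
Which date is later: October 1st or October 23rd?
October 23rd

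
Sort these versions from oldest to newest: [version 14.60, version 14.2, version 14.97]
[version 14.2, version 14.60, version 14.97]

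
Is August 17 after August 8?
Yes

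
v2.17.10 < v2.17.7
False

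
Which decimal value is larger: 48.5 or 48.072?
48.5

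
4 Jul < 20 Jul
True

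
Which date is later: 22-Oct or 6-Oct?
22-Oct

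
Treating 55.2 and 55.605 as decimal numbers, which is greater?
55.605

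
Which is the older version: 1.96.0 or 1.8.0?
1.8.0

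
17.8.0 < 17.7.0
False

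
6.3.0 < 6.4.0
True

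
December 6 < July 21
False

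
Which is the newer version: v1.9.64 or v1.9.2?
v1.9.64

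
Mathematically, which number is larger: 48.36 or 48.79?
48.79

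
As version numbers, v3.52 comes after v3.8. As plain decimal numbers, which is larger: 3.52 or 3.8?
3.8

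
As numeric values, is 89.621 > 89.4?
True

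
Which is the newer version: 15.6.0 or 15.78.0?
15.78.0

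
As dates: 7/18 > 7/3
True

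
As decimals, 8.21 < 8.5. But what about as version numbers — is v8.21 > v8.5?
True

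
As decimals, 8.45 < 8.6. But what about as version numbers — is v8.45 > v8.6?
True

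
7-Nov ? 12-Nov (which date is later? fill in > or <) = <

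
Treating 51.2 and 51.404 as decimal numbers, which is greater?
51.404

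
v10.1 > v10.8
False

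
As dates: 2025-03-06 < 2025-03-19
True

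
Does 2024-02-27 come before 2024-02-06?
No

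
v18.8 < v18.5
False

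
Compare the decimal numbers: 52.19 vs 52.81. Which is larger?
52.81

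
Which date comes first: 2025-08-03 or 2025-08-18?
2025-08-03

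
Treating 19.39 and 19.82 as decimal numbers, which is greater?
19.82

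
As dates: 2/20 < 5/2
True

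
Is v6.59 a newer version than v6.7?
Yes. Version numbers are compared segment by segment as integers, not as decimals: minor version 59 > 7, so v6.59 > v6.7 (even though the decimal 6.59 < 6.7).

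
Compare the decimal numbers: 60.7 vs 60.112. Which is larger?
60.7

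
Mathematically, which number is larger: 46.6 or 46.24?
46.6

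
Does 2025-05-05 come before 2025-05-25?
Yes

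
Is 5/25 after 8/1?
No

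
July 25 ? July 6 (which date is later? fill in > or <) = >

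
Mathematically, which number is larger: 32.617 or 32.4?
32.617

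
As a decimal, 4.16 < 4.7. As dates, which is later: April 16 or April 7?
April 16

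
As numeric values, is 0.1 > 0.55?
False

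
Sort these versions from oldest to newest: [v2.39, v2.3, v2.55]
[v2.3, v2.39, v2.55]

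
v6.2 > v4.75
True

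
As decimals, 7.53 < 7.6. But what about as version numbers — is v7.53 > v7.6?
True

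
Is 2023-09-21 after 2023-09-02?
Yes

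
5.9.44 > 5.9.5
True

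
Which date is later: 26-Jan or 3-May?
3-May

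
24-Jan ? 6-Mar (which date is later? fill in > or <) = <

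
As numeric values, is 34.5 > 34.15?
True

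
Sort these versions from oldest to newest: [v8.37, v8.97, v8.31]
[v8.31, v8.37, v8.97]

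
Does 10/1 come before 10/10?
Yes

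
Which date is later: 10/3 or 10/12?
10/12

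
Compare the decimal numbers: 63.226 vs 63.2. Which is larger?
63.226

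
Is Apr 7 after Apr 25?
No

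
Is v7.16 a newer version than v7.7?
Yes. Version numbers are compared segment by segment as integers, not as decimals: minor version 16 > 7, so v7.16 > v7.7 (even though the decimal 7.16 < 7.7).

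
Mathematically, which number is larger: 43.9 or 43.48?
43.9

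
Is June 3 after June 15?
No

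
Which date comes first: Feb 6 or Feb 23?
Feb 6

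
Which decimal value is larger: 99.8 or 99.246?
99.8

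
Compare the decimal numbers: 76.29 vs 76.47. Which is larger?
76.47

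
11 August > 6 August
True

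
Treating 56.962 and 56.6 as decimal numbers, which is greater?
56.962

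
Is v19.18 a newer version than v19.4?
Yes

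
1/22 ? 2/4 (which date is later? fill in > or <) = <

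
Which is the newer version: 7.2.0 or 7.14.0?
7.14.0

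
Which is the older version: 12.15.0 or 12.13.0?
12.13.0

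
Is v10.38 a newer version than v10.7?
Yes. Version numbers are compared segment by segment as integers, not as decimals: minor version 38 > 7, so v10.38 > v10.7 (even though the decimal 10.38 < 10.7).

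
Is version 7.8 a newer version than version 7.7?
Yes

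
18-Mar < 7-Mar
False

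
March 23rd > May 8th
False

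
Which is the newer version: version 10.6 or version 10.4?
version 10.6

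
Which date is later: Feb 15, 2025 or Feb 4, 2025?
Feb 15, 2025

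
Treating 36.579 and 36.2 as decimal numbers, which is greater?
36.579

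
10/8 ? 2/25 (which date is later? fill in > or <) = >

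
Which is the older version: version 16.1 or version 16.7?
version 16.1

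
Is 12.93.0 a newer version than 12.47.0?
Yes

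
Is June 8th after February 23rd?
Yes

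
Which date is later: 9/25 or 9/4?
9/25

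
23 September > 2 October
False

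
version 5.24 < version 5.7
False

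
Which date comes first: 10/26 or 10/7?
10/7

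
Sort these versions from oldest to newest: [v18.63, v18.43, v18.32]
[v18.32, v18.43, v18.63]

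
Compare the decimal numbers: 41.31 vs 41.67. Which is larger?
41.67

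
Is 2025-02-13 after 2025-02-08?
Yes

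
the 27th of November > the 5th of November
True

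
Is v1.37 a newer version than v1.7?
Yes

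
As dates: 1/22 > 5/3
False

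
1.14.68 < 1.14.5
False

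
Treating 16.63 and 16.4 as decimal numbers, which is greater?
16.63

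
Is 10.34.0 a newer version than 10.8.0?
Yes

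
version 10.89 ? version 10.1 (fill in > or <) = >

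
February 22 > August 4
False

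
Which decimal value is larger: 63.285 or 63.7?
63.7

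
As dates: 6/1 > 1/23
True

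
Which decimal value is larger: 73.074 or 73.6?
73.6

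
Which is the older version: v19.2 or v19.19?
v19.2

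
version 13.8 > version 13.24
False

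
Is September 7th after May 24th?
Yes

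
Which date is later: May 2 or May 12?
May 12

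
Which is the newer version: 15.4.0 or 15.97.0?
15.97.0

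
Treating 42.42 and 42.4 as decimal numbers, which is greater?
42.42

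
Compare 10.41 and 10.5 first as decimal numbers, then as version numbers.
As decimals: 10.41 < 10.5. As versions: v10.41 > v10.5 (minor version 41 > 5).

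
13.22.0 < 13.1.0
False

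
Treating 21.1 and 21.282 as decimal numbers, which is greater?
21.282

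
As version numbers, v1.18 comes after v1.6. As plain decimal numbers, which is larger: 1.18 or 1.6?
1.6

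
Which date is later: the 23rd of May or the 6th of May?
the 23rd of May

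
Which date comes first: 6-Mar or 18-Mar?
6-Mar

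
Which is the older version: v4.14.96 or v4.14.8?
v4.14.8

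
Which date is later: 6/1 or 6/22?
6/22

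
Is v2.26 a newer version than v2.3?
Yes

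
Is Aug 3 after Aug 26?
No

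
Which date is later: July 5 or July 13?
July 13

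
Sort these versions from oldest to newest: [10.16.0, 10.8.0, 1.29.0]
[1.29.0, 10.8.0, 10.16.0]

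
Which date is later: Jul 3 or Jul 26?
Jul 26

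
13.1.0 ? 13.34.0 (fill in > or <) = <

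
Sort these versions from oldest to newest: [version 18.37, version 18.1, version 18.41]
[version 18.1, version 18.37, version 18.41]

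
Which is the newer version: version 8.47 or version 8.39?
version 8.47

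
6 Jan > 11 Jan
False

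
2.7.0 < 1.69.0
False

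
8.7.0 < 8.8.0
True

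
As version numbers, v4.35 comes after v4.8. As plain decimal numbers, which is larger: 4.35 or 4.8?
4.8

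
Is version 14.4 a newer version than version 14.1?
Yes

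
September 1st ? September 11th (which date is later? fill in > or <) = <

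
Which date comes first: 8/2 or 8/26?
8/2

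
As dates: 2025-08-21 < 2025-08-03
False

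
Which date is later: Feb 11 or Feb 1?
Feb 11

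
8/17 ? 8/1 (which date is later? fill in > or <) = >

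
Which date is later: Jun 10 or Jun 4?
Jun 10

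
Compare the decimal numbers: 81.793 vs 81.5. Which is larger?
81.793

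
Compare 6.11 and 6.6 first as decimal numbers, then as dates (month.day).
As decimals: 6.11 < 6.6. As dates: 6/11 is later than 6/6 (day 11 > day 6).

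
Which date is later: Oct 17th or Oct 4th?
Oct 17th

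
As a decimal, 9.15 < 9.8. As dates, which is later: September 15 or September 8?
September 15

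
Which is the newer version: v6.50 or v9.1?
v9.1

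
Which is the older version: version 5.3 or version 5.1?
version 5.1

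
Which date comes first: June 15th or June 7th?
June 7th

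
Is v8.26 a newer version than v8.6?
Yes. Version numbers are compared segment by segment as integers, not as decimals: minor version 26 > 6, so v8.26 > v8.6 (even though the decimal 8.26 < 8.6).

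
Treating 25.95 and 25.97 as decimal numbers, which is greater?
25.97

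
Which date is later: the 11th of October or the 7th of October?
the 11th of October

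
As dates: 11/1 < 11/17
True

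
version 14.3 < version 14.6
True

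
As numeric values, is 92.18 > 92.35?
False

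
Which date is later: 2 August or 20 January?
2 August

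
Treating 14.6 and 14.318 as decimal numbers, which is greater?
14.6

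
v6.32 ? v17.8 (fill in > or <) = <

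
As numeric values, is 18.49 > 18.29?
True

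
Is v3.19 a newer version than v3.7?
Yes. Version numbers are compared segment by segment as integers, not as decimals: minor version 19 > 7, so v3.19 > v3.7 (even though the decimal 3.19 < 3.7).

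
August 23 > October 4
False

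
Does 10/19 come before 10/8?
No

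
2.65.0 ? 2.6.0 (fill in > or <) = >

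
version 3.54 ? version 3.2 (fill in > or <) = >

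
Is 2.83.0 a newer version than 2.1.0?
Yes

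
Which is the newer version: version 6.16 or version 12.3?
version 12.3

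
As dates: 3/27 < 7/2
True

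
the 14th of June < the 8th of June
False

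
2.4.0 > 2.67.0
False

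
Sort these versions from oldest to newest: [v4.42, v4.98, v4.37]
[v4.37, v4.42, v4.98]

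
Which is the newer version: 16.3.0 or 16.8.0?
16.8.0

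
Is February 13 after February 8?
Yes. Day 13 comes after day 8 in February — this is a date comparison, not a decimal one (the decimal 2.13 would be smaller than 2.8).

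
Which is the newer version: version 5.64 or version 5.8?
version 5.64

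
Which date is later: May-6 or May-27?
May-27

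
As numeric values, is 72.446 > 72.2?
True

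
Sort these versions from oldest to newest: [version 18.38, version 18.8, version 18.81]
[version 18.8, version 18.38, version 18.81]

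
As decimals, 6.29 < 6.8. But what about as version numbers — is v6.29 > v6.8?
True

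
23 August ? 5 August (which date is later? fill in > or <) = >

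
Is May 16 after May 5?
Yes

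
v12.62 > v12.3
True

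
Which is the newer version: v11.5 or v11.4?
v11.5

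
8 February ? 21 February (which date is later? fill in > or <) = <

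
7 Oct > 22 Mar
True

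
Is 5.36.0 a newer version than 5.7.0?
Yes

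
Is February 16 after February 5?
Yes. Day 16 comes after day 5 in February — this is a date comparison, not a decimal one (the decimal 2.16 would be smaller than 2.5).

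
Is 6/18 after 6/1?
Yes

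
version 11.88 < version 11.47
False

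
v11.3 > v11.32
False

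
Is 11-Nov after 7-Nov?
Yes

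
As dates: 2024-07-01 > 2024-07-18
False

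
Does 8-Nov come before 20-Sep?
No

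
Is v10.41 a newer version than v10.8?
Yes. Version numbers are compared segment by segment as integers, not as decimals: minor version 41 > 8, so v10.41 > v10.8 (even though the decimal 10.41 < 10.8).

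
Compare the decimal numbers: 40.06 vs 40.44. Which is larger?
40.44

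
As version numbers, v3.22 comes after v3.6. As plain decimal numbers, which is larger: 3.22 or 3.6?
3.6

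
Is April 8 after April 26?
No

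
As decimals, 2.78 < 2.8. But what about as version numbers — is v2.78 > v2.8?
True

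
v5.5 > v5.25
False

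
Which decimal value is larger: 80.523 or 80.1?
80.523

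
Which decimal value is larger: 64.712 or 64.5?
64.712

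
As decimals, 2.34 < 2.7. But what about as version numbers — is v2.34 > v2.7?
True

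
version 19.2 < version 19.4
True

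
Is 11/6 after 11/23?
No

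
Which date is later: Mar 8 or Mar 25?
Mar 25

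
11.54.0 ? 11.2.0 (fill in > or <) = >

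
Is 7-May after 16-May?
No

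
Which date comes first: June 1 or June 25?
June 1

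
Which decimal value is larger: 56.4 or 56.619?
56.619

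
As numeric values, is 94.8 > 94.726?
True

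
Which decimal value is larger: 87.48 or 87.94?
87.94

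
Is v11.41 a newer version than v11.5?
Yes. Version numbers are compared segment by segment as integers, not as decimals: minor version 41 > 5, so v11.41 > v11.5 (even though the decimal 11.41 < 11.5).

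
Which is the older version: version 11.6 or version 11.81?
version 11.6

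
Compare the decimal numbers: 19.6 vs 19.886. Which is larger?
19.886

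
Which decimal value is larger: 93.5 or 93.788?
93.788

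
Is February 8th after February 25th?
No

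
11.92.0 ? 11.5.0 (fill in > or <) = >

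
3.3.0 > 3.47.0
False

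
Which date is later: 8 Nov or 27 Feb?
8 Nov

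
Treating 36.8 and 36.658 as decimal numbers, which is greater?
36.8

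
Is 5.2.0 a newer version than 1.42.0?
Yes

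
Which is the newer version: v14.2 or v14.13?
v14.13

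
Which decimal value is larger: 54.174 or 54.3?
54.3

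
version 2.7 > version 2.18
False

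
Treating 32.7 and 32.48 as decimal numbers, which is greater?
32.7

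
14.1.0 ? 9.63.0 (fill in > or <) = >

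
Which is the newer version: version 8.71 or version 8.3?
version 8.71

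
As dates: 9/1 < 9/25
True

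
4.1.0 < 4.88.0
True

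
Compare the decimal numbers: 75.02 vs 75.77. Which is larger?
75.77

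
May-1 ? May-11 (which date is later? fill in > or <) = <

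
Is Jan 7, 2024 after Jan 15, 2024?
No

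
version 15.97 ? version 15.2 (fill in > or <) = >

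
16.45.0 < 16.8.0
False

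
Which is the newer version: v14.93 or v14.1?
v14.93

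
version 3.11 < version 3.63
True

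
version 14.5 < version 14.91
True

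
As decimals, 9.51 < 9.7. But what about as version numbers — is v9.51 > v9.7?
True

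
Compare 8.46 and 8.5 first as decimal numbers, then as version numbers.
As decimals: 8.46 < 8.5. As versions: v8.46 > v8.5 (minor version 46 > 5).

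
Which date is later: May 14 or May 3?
May 14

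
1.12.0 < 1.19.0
True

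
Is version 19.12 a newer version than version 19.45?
No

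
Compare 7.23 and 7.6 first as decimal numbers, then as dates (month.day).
As decimals: 7.23 < 7.6. As dates: 7/23 is later than 7/6 (day 23 > day 6).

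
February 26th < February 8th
False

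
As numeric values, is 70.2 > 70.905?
False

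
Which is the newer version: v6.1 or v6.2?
v6.2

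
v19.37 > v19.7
True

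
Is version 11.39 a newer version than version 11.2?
Yes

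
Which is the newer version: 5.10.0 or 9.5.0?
9.5.0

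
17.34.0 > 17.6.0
True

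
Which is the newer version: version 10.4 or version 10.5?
version 10.5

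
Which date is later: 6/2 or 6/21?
6/21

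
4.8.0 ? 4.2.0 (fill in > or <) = >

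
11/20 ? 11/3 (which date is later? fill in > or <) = >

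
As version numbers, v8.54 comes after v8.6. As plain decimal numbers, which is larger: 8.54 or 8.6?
8.6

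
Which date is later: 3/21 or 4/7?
4/7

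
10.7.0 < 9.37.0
False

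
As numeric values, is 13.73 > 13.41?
True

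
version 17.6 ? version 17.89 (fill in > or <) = <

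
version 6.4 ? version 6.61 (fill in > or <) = <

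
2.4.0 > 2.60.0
False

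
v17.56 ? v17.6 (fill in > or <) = >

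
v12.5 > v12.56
False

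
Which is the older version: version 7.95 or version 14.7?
version 7.95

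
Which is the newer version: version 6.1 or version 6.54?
version 6.54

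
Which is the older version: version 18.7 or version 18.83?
version 18.7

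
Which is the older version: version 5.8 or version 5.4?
version 5.4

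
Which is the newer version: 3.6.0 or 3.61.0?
3.61.0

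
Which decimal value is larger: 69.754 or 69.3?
69.754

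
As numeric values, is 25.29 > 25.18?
True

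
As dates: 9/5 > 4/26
True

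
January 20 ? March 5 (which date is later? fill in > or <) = <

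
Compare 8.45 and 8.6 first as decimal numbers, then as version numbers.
As decimals: 8.45 < 8.6. As versions: v8.45 > v8.6 (minor version 45 > 6).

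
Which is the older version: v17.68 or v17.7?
v17.7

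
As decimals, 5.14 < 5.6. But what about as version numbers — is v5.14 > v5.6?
True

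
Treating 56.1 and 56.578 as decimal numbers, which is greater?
56.578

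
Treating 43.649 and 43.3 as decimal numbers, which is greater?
43.649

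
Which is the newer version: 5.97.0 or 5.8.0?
5.97.0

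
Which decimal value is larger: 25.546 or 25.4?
25.546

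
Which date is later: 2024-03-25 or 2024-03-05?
2024-03-25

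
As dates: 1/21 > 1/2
True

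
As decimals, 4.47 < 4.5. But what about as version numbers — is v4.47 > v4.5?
True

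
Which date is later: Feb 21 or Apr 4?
Apr 4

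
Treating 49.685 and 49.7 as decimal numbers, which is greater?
49.7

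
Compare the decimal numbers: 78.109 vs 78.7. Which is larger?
78.7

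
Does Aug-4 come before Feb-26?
No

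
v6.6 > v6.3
True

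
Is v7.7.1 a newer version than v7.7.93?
No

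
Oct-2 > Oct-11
False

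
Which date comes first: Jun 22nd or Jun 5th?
Jun 5th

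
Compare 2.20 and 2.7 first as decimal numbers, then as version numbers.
As decimals: 2.20 < 2.7. As versions: v2.20 > v2.7 (minor version 20 > 7).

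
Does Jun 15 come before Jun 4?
No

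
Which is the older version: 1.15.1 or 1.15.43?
1.15.1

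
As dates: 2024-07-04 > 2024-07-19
False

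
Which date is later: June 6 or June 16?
June 16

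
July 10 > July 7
True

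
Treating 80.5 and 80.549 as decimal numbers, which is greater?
80.549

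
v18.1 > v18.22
False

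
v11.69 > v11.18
True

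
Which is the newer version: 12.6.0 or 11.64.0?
12.6.0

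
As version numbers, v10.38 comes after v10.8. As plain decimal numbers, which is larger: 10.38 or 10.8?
10.8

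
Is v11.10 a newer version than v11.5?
Yes. Version numbers are compared segment by segment as integers, not as decimals: minor version 10 > 5, so v11.10 > v11.5 (even though the decimal 11.10 < 11.5).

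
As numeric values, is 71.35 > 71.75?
False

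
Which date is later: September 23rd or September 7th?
September 23rd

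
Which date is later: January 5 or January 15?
January 15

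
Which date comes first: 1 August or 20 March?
20 March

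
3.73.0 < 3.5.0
False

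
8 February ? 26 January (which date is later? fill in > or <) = >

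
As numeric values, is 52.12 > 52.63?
False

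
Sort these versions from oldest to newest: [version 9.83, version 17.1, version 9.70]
[version 9.70, version 9.83, version 17.1]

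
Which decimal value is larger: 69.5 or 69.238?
69.5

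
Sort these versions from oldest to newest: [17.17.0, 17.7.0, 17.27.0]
[17.7.0, 17.17.0, 17.27.0]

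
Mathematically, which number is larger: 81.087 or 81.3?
81.3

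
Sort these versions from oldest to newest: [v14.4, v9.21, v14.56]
[v9.21, v14.4, v14.56]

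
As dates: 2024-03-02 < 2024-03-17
True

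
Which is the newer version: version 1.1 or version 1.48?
version 1.48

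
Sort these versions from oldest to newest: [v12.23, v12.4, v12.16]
[v12.4, v12.16, v12.23]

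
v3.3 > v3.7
False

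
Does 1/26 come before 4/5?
Yes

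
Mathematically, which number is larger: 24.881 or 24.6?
24.881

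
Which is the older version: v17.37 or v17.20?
v17.20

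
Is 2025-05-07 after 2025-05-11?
No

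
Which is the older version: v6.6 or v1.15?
v1.15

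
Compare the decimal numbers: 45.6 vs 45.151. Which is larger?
45.6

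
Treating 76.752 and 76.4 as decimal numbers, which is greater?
76.752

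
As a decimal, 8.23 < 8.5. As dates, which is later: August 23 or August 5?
August 23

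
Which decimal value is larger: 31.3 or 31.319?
31.319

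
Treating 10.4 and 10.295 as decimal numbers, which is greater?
10.4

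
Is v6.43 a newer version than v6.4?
Yes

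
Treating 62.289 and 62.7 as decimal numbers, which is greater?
62.7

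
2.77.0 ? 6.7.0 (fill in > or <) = <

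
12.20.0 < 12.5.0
False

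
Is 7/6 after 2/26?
Yes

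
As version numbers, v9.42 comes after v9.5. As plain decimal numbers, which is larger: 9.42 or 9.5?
9.5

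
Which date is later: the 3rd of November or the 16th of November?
the 16th of November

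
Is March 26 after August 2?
No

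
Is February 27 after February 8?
Yes. Day 27 comes after day 8 in February — this is a date comparison, not a decimal one (the decimal 2.27 would be smaller than 2.8).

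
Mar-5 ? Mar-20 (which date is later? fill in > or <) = <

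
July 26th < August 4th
True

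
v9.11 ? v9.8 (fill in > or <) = >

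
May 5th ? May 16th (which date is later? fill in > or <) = <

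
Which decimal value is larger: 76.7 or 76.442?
76.7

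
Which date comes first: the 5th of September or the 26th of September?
the 5th of September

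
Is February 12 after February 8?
Yes. Day 12 comes after day 8 in February — this is a date comparison, not a decimal one (the decimal 2.12 would be smaller than 2.8).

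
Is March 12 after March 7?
Yes. Day 12 comes after day 7 in March — this is a date comparison, not a decimal one (the decimal 3.12 would be smaller than 3.7).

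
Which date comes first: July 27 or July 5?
July 5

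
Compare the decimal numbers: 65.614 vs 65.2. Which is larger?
65.614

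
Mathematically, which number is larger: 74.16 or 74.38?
74.38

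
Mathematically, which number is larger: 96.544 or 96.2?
96.544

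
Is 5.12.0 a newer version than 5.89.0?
No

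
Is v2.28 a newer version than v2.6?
Yes. Version numbers are compared segment by segment as integers, not as decimals: minor version 28 > 6, so v2.28 > v2.6 (even though the decimal 2.28 < 2.6).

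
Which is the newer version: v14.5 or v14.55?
v14.55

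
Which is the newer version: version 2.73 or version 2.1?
version 2.73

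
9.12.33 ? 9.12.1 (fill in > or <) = >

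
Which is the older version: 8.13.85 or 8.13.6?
8.13.6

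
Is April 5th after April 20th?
No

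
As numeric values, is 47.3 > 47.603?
False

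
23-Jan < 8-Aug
True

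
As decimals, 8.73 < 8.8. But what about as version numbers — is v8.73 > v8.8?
True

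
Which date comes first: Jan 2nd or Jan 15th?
Jan 2nd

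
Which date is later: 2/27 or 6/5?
6/5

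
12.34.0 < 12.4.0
False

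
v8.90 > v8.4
True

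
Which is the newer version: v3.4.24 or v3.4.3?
v3.4.24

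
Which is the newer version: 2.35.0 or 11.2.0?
11.2.0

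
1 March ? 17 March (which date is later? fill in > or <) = <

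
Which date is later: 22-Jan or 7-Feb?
7-Feb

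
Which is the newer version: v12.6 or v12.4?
v12.6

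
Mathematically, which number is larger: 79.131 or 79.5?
79.5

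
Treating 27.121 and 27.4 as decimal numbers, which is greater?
27.4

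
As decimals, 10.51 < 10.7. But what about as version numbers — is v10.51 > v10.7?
True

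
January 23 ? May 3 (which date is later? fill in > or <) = <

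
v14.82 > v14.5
True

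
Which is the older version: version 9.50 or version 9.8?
version 9.8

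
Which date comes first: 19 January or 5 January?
5 January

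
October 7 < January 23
False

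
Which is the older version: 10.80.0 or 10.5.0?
10.5.0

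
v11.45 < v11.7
False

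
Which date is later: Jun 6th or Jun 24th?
Jun 24th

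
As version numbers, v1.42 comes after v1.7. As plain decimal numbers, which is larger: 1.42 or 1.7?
1.7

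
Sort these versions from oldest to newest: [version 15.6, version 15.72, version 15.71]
[version 15.6, version 15.71, version 15.72]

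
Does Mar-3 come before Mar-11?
Yes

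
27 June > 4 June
True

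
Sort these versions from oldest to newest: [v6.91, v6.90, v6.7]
[v6.7, v6.90, v6.91]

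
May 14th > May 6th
True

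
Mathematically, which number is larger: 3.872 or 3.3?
3.872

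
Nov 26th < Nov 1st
False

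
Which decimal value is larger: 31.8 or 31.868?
31.868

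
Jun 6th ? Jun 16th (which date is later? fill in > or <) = <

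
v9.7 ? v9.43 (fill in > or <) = <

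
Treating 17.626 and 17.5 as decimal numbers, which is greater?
17.626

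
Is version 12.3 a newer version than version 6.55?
Yes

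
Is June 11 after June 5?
Yes. Day 11 comes after day 5 in June — this is a date comparison, not a decimal one (the decimal 6.11 would be smaller than 6.5).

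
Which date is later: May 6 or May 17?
May 17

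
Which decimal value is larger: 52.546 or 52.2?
52.546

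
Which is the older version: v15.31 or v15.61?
v15.31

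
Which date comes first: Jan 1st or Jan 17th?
Jan 1st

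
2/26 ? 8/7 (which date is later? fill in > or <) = <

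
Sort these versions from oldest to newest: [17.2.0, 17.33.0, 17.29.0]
[17.2.0, 17.29.0, 17.33.0]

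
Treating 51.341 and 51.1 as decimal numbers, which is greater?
51.341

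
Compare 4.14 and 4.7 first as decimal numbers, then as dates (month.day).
As decimals: 4.14 < 4.7. As dates: 4/14 is later than 4/7 (day 14 > day 7).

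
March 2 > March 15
False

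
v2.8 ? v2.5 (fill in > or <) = >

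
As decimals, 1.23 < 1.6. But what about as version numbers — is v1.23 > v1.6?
True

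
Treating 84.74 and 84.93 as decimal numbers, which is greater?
84.93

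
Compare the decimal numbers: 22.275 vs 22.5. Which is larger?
22.5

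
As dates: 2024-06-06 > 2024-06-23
False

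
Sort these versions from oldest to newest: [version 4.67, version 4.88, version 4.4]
[version 4.4, version 4.67, version 4.88]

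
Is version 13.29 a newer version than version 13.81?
No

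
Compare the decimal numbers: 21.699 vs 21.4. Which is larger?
21.699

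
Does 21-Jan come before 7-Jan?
No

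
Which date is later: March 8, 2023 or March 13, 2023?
March 13, 2023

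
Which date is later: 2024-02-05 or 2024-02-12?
2024-02-12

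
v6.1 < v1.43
False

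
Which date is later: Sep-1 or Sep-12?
Sep-12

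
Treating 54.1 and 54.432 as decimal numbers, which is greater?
54.432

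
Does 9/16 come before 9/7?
No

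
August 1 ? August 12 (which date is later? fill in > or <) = <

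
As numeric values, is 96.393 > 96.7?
False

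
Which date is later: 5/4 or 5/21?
5/21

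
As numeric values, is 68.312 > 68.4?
False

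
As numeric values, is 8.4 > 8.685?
False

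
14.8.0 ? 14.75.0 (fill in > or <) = <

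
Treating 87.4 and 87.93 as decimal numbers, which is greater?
87.93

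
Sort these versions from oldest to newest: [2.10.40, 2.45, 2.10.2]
[2.10.2, 2.10.40, 2.45]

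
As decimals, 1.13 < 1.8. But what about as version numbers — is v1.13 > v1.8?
True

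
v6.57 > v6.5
True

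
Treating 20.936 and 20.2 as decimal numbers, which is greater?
20.936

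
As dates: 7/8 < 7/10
True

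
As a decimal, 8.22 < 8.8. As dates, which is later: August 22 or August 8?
August 22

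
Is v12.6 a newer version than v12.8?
No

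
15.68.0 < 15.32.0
False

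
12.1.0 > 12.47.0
False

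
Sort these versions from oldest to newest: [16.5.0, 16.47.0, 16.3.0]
[16.3.0, 16.5.0, 16.47.0]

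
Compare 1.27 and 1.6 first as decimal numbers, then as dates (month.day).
As decimals: 1.27 < 1.6. As dates: 1/27 is later than 1/6 (day 27 > day 6).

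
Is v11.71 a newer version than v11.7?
Yes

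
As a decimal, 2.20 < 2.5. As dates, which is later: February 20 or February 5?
February 20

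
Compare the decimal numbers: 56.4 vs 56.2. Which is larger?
56.4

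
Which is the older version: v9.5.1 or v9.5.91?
v9.5.1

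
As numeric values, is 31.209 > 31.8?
False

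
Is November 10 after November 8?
Yes. Day 10 comes after day 8 in November — this is a date comparison, not a decimal one (the decimal 11.10 would be smaller than 11.8).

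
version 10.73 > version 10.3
True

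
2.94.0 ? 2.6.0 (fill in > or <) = >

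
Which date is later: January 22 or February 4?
February 4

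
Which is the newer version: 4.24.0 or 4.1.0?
4.24.0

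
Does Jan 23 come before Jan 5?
No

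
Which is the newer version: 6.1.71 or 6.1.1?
6.1.71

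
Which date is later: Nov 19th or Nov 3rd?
Nov 19th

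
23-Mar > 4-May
False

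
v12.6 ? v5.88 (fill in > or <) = >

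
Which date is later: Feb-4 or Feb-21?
Feb-21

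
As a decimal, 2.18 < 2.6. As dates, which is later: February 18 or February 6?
February 18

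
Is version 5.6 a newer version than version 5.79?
No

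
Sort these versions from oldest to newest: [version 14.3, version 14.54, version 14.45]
[version 14.3, version 14.45, version 14.54]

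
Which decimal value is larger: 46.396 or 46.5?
46.5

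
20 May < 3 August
True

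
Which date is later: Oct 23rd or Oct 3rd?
Oct 23rd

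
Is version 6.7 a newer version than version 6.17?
No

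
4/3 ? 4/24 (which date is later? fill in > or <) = <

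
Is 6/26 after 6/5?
Yes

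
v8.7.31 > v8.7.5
True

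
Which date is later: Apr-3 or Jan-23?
Apr-3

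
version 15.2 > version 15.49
False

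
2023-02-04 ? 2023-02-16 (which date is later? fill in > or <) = <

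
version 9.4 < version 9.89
True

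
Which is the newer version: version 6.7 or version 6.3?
version 6.7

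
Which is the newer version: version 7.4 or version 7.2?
version 7.4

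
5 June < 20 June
True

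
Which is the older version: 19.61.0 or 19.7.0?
19.7.0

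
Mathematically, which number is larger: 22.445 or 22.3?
22.445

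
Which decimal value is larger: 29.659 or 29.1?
29.659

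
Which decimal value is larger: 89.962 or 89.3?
89.962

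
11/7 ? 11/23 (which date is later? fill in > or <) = <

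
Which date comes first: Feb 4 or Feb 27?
Feb 4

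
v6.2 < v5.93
False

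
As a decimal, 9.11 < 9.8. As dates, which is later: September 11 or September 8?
September 11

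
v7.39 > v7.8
True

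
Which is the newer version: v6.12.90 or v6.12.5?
v6.12.90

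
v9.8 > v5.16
True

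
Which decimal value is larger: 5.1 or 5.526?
5.526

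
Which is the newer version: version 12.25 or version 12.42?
version 12.42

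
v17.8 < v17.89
True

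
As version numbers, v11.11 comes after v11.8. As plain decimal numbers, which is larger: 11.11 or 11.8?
11.8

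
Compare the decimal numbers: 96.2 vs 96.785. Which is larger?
96.785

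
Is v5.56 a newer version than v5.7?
Yes. Version numbers are compared segment by segment as integers, not as decimals: minor version 56 > 7, so v5.56 > v5.7 (even though the decimal 5.56 < 5.7).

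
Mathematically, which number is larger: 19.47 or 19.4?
19.47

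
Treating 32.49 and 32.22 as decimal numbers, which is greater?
32.49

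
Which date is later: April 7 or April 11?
April 11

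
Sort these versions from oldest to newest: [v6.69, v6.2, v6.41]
[v6.2, v6.41, v6.69]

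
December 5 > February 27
True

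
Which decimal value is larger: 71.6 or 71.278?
71.6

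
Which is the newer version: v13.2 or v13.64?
v13.64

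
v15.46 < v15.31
False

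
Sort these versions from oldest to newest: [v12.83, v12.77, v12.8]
[v12.8, v12.77, v12.83]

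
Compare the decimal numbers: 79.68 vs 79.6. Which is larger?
79.68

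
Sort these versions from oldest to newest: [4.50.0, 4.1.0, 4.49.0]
[4.1.0, 4.49.0, 4.50.0]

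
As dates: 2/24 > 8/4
False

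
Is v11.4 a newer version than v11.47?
No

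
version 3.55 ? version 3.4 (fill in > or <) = >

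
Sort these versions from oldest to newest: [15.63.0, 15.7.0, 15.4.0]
[15.4.0, 15.7.0, 15.63.0]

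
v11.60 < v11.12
False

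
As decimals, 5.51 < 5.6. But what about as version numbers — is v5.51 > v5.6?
True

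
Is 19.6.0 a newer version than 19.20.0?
No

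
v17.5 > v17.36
False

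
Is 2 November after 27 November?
No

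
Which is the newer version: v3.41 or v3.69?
v3.69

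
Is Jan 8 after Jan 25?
No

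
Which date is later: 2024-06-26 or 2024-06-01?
2024-06-26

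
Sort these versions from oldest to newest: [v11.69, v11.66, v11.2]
[v11.2, v11.66, v11.69]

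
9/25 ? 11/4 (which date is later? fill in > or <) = <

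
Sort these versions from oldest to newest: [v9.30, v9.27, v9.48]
[v9.27, v9.30, v9.48]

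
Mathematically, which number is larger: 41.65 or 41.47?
41.65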